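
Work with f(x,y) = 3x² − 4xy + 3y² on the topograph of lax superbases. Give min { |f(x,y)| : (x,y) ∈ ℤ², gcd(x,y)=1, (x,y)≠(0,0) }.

translate: b→2 (≡-4 mod 6), so (3,-4,3)→(3,2,2)
flip: (3,2,2)→(2,-2,3)
translate: b→2 (≡-2 mod 4), so (2,-2,3)→(2,2,3)
reduced (well bottom): (2,2,3) with a≤c, −a<b≤a
well minimum = a = 2

2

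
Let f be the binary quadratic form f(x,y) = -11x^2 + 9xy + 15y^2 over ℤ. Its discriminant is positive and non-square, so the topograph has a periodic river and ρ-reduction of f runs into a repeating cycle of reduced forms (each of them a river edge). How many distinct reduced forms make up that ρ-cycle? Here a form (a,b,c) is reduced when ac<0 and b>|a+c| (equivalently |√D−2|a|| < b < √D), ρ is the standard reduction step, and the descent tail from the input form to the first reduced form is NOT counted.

D = 741, ⌊√D⌋ = 27
river: ρ → (15,21,-5)
river: ρ → (-5,19,19)
river: ρ → (19,19,-5)
river: ρ → (-5,21,15)
river: ρ → (15,9,-11)
river: ρ → (-11,13,13)
river: ρ → (13,13,-11)
river: ρ → (-11,9,15)
ρ-cycle length = 8 (tail of 0 descent steps not counted)

8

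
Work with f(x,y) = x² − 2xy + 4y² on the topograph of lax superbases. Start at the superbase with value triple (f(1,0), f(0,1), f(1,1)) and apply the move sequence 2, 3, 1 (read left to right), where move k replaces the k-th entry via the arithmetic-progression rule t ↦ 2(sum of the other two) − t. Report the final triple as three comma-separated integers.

start (1,4,3) = (f(1,0),f(0,1),f(1,1))
replace slot 2: 2·(1+3) − 4 = 4 → (1,4,3)
replace slot 3: 2·(1+4) − 3 = 7 → (1,4,7)
replace slot 1: 2·(4+7) − 1 = 21 → (21,4,7)

21,4,7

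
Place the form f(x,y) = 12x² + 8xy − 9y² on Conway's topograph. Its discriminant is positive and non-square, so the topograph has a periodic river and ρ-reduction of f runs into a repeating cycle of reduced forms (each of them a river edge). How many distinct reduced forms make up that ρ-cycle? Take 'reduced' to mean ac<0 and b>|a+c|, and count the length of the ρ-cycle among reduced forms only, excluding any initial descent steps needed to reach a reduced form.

D = 496, ⌊√D⌋ = 22
river: ρ → (-9,10,11)
river: ρ → (11,12,-8)
river: ρ → (-8,20,3)
river: ρ → (3,22,-1)
river: ρ → (-1,22,3)
river: ρ → (3,20,-8)
river: ρ → (-8,12,11)
river: ρ → (11,10,-9)
river: ρ → (-9,8,12)
river: ρ → (12,16,-5)
river: ρ → (-5,14,15)
river: ρ → (15,16,-4)
river: ρ → (-4,16,15)
river: ρ → (15,14,-5)
river: ρ → (-5,16,12)
river: ρ → (12,8,-9)
ρ-cycle length = 16 (tail of 0 descent steps not counted)

16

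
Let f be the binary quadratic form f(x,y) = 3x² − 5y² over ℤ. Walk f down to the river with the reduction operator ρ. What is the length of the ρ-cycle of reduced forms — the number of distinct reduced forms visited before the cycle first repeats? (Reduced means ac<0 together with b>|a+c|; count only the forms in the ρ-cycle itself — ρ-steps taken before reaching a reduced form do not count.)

D = 60, ⌊√D⌋ = 7
descent: ρ → (-5,0,3)
descent: ρ → (3,6,-2)  [lands on river]
river: ρ → (-2,6,3)
ρ-cycle length = 2 (tail of 2 descent steps not counted)

2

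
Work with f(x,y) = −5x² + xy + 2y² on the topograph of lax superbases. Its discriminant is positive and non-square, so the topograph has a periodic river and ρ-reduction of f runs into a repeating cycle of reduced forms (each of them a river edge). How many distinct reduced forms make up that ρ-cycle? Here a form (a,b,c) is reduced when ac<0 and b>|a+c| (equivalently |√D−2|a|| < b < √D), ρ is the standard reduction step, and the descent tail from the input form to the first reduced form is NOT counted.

D = 41, ⌊√D⌋ = 6
descent: ρ → (2,3,-4)  [lands on river]
river: ρ → (-4,5,1)
river: ρ → (1,5,-4)
river: ρ → (-4,3,2)
river: ρ → (2,5,-2)
river: ρ → (-2,3,4)
river: ρ → (4,5,-1)
river: ρ → (-1,5,4)
river: ρ → (4,3,-2)
river: ρ → (-2,5,2)
ρ-cycle length = 10 (tail of 1 descent step not counted)

10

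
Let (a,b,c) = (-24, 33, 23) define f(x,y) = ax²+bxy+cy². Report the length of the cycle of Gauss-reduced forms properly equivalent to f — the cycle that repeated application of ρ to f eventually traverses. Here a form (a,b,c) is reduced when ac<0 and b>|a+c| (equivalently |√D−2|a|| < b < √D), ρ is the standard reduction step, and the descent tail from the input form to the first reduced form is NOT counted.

D = 3297, ⌊√D⌋ = 57
river: ρ → (23,13,-34)
river: ρ → (-34,55,2)
river: ρ → (2,57,-6)
river: ρ → (-6,51,29)
river: ρ → (29,7,-28)
river: ρ → (-28,49,8)
river: ρ → (8,47,-34)
river: ρ → (-34,21,21)
river: ρ → (21,21,-34)
river: ρ → (-34,47,8)
river: ρ → (8,49,-28)
river: ρ → (-28,7,29)
river: ρ → (29,51,-6)
river: ρ → (-6,57,2)
river: ρ → (2,55,-34)
river: ρ → (-34,13,23)
river: ρ → (23,33,-24)
river: ρ → (-24,15,32)
river: ρ → (32,49,-7)
river: ρ → (-7,49,32)
river: ρ → (32,15,-24)
river: ρ → (-24,33,23)
ρ-cycle length = 22 (tail of 0 descent steps not counted)

22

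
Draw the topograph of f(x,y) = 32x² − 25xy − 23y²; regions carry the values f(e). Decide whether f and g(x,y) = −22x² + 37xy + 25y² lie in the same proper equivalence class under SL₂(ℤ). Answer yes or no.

D₁ = 3569, D₂ = 3569
river cycle of f (length 16): (-23, 25, 32), (32, 39, -16), (-16, 57, 5), (5, 53, -38), (-38, 23, 20), (20, 57, -4), (-4, 55, 34), (34, 13, -25), (-25, 37, 22), (22, 51, -11), … (6 more)
river cycle of g (length 16): (25, 13, -34), (-34, 55, 4), (4, 57, -20), (-20, 23, 38), (38, 53, -5), (-5, 57, 16), (16, 39, -32), (-32, 25, 23), (23, 21, -34), (-34, 47, 10), … (6 more)
cycles differ ⇒ inequivalent

no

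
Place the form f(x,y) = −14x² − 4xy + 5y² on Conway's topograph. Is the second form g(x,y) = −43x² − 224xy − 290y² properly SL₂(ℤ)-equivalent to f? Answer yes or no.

D₁ = 296, D₂ = 296
river cycle of f (length 6): (5, 14, -5), (-5, 16, 2), (2, 16, -5), (-5, 14, 5), (5, 16, -2), (-2, 16, 5)
river cycle of g (length 6): (-5, 16, 2), (2, 16, -5), (-5, 14, 5), (5, 16, -2), (-2, 16, 5), (5, 14, -5)
cycles coincide ⇒ equivalent

yes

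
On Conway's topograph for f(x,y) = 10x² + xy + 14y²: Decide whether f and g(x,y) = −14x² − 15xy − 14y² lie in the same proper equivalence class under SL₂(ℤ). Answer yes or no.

D₁ = -559, D₂ = -559
f: reduced (well bottom): (10,1,14) with a≤c, −a<b≤a
g is negative-definite; reduce −g:
−g: translate: b→-13 (≡15 mod 28), so (14,15,14)→(14,-13,13)
−g: flip: (14,-13,13)→(13,13,14)
−g: reduced (well bottom): (13,13,14) with a≤c, −a<b≤a
flip sign back: reduced form of g is (-13,-13,-14)
reduced forms (10, 1, 14) vs (-13, -13, -14) ⇒ inequivalent

no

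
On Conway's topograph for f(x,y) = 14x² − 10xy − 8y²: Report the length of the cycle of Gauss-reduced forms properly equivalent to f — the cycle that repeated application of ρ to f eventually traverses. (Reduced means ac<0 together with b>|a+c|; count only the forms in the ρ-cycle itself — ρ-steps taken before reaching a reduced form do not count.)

D = 548, ⌊√D⌋ = 23
descent: ρ → (-8,10,14)  [lands on river]
river: ρ → (14,18,-4)
river: ρ → (-4,22,4)
river: ρ → (4,18,-14)
river: ρ → (-14,10,8)
river: ρ → (8,22,-2)
river: ρ → (-2,22,8)
river: ρ → (8,10,-14)
river: ρ → (-14,18,4)
river: ρ → (4,22,-4)
river: ρ → (-4,18,14)
river: ρ → (14,10,-8)
river: ρ → (-8,22,2)
river: ρ → (2,22,-8)
ρ-cycle length = 14 (tail of 1 descent step not counted)

14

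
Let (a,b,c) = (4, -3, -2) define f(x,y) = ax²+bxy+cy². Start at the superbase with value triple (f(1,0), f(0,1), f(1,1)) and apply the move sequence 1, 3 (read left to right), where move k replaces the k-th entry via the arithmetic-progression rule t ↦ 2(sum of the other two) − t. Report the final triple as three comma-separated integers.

start (4,-2,-1) = (f(1,0),f(0,1),f(1,1))
replace slot 1: 2·((-2)+(-1)) − 4 = -10 → (-10,-2,-1)
replace slot 3: 2·((-10)+(-2)) − (-1) = -23 → (-10,-2,-23)

-10,-2,-23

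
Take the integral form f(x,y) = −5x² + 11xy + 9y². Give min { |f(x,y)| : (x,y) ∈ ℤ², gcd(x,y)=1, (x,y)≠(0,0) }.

river: ρ → (9,7,-7)
river: ρ → (-7,7,9)
river: ρ → (9,11,-5)
river: ρ → (-5,9,11)
river: ρ → (11,13,-3)
river: ρ → (-3,17,1)
river: ρ → (1,17,-3)
river: ρ → (-3,13,11)
river: ρ → (11,9,-5)
river: ρ → (-5,11,9)
closes: descent 0, river 10
min |a| on river = 1

1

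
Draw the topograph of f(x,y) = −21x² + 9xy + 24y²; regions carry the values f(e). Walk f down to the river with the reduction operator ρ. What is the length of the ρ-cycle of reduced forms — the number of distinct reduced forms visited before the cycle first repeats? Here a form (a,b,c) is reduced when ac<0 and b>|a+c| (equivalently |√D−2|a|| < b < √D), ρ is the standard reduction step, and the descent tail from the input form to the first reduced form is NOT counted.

D = 2097, ⌊√D⌋ = 45
river: ρ → (24,39,-6)
river: ρ → (-6,45,3)
river: ρ → (3,45,-6)
river: ρ → (-6,39,24)
river: ρ → (24,9,-21)
river: ρ → (-21,33,12)
river: ρ → (12,39,-12)
river: ρ → (-12,33,21)
river: ρ → (21,9,-24)
river: ρ → (-24,39,6)
river: ρ → (6,45,-3)
river: ρ → (-3,45,6)
river: ρ → (6,39,-24)
river: ρ → (-24,9,21)
river: ρ → (21,33,-12)
river: ρ → (-12,39,12)
river: ρ → (12,33,-21)
river: ρ → (-21,9,24)
ρ-cycle length = 18 (tail of 0 descent steps not counted)

18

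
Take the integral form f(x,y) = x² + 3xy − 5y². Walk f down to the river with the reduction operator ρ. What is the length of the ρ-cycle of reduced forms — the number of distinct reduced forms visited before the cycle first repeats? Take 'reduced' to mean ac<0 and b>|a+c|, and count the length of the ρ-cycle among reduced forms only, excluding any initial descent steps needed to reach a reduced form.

D = 29, ⌊√D⌋ = 5
descent: ρ → (-5,-3,1)
descent: ρ → (1,5,-1)  [lands on river]
river: ρ → (-1,5,1)
ρ-cycle length = 2 (tail of 2 descent steps not counted)

2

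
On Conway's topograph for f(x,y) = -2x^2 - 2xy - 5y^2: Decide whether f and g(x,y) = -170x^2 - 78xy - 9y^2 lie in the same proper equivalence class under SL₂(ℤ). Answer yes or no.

D₁ = -36, D₂ = -36
f is negative-definite; reduce −f:
−f: reduced (well bottom): (2,2,5) with a≤c, −a<b≤a
flip sign back: reduced form of f is (-2,-2,-5)
g is negative-definite; reduce −g:
−g: flip: (170,78,9)→(9,-78,170)
−g: translate: b→-6 (≡-78 mod 18), so (9,-78,170)→(9,-6,2)
−g: flip: (9,-6,2)→(2,6,9)
−g: translate: b→2 (≡6 mod 4), so (2,6,9)→(2,2,5)
−g: reduced (well bottom): (2,2,5) with a≤c, −a<b≤a
flip sign back: reduced form of g is (-2,-2,-5)
reduced forms (-2, -2, -5) vs (-2, -2, -5) ⇒ equivalent

yes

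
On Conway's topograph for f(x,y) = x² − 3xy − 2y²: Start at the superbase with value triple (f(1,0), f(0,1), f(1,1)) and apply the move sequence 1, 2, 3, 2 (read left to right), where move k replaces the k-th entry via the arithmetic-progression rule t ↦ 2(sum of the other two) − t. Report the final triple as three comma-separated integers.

start (1,-2,-4) = (f(1,0),f(0,1),f(1,1))
replace slot 1: 2·((-2)+(-4)) − 1 = -13 → (-13,-2,-4)
replace slot 2: 2·((-13)+(-4)) − (-2) = -32 → (-13,-32,-4)
replace slot 3: 2·((-13)+(-32)) − (-4) = -86 → (-13,-32,-86)
replace slot 2: 2·((-13)+(-86)) − (-32) = -166 → (-13,-166,-86)

-13,-166,-86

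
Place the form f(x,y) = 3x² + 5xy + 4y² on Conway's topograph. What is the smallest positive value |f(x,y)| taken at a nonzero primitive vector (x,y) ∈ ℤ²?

translate: b→-1 (≡5 mod 6), so (3,5,4)→(3,-1,2)
flip: (3,-1,2)→(2,1,3)
reduced (well bottom): (2,1,3) with a≤c, −a<b≤a
well minimum = a = 2

2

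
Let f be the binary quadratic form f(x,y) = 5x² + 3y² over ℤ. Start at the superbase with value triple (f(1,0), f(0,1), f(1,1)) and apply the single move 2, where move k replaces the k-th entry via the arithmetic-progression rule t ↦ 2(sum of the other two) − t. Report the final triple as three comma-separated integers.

start (5,3,8) = (f(1,0),f(0,1),f(1,1))
replace slot 2: 2·(5+8) − 3 = 23 → (5,23,8)

5,23,8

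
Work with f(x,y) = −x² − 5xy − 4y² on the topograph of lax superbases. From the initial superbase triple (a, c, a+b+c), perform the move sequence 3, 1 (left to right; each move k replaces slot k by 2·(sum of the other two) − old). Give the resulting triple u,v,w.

start (-1,-4,-10) = (f(1,0),f(0,1),f(1,1))
replace slot 3: 2·((-1)+(-4)) − (-10) = 0 → (-1,-4,0)
replace slot 1: 2·((-4)+0) − (-1) = -7 → (-7,-4,0)

-7,-4,0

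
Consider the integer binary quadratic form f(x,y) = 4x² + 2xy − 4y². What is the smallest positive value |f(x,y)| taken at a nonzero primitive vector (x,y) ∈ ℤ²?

river: ρ → (-4,6,2)
river: ρ → (2,6,-4)
river: ρ → (-4,2,4)
river: ρ → (4,6,-2)
river: ρ → (-2,6,4)
river: ρ → (4,2,-4)
closes: descent 0, river 6
min |a| on river = 2

2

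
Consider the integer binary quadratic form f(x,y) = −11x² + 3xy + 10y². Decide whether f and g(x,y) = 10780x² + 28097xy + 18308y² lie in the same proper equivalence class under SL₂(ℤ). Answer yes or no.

D₁ = 449, D₂ = 449
river cycle of f (length 38): (10, 17, -4), (-4, 15, 14), (14, 13, -5), (-5, 17, 8), (8, 15, -7), (-7, 13, 10), (10, 7, -10), (-10, 13, 7), (7, 15, -8), (-8, 17, 5), … (28 more)
river cycle of g (length 38): (10, 17, -4), (-4, 15, 14), (14, 13, -5), (-5, 17, 8), (8, 15, -7), (-7, 13, 10), (10, 7, -10), (-10, 13, 7), (7, 15, -8), (-8, 17, 5), … (28 more)
cycles coincide ⇒ equivalent

yes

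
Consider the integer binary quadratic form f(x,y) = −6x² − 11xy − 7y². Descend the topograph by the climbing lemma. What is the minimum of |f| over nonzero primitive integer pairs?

translate: b→-1 (≡11 mod 12), so (6,11,7)→(6,-1,2)
flip: (6,-1,2)→(2,1,6)
reduced (well bottom): (2,1,6) with a≤c, −a<b≤a
well minimum |f| = |-2| = 2 (negative-definite)

2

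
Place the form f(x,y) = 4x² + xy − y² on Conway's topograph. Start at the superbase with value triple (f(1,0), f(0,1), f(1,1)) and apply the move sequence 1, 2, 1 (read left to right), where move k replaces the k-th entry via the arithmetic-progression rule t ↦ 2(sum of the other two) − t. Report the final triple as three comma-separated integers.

start (4,-1,4) = (f(1,0),f(0,1),f(1,1))
replace slot 1: 2·((-1)+4) − 4 = 2 → (2,-1,4)
replace slot 2: 2·(2+4) − (-1) = 13 → (2,13,4)
replace slot 1: 2·(13+4) − 2 = 32 → (32,13,4)

32,13,4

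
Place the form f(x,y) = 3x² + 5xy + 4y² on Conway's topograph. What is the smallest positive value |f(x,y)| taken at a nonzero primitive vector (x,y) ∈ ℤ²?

translate: b→-1 (≡5 mod 6), so (3,5,4)→(3,-1,2)
flip: (3,-1,2)→(2,1,3)
reduced (well bottom): (2,1,3) with a≤c, −a<b≤a
well minimum = a = 2

2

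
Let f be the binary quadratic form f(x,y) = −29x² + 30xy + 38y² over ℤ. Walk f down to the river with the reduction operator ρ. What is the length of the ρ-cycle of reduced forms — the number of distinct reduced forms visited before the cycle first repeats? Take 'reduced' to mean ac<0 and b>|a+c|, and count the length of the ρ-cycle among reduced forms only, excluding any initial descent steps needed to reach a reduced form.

D = 5308, ⌊√D⌋ = 72
river: ρ → (38,46,-21)
river: ρ → (-21,38,46)
river: ρ → (46,54,-13)
river: ρ → (-13,50,54)
river: ρ → (54,58,-9)
river: ρ → (-9,68,19)
river: ρ → (19,46,-42)
river: ρ → (-42,38,23)
river: ρ → (23,54,-26)
river: ρ → (-26,50,27)
river: ρ → (27,58,-18)
river: ρ → (-18,50,39)
river: ρ → (39,28,-29)
river: ρ → (-29,30,38)
ρ-cycle length = 14 (tail of 0 descent steps not counted)

14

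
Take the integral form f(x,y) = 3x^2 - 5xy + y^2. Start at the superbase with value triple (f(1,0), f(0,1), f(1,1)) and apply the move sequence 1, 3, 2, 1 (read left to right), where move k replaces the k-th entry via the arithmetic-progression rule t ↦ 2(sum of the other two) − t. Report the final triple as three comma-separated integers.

start (3,1,-1) = (f(1,0),f(0,1),f(1,1))
replace slot 1: 2·(1+(-1)) − 3 = -3 → (-3,1,-1)
replace slot 3: 2·((-3)+1) − (-1) = -3 → (-3,1,-3)
replace slot 2: 2·((-3)+(-3)) − 1 = -13 → (-3,-13,-3)
replace slot 1: 2·((-13)+(-3)) − (-3) = -29 → (-29,-13,-3)

-29,-13,-3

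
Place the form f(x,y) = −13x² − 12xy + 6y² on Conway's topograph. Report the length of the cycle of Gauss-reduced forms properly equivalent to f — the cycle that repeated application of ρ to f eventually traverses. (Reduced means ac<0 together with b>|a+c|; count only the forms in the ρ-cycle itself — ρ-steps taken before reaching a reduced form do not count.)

D = 456, ⌊√D⌋ = 21
descent: ρ → (6,12,-13)  [lands on river]
river: ρ → (-13,14,5)
river: ρ → (5,16,-10)
river: ρ → (-10,4,11)
river: ρ → (11,18,-3)
river: ρ → (-3,18,11)
river: ρ → (11,4,-10)
river: ρ → (-10,16,5)
river: ρ → (5,14,-13)
river: ρ → (-13,12,6)
ρ-cycle length = 10 (tail of 1 descent step not counted)

10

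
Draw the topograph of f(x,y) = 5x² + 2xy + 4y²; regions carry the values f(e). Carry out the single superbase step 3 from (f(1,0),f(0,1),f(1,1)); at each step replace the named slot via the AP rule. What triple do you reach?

start (5,4,11) = (f(1,0),f(0,1),f(1,1))
replace slot 3: 2·(5+4) − 11 = 7 → (5,4,7)

5,4,7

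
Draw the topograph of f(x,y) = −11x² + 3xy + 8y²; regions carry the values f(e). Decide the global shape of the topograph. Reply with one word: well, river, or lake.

D = b²−4ac = 3² − 4·(-11)·8 = 361
D = 19² is a perfect square ⇒ form factors over ℤ ⇒ lakes

lake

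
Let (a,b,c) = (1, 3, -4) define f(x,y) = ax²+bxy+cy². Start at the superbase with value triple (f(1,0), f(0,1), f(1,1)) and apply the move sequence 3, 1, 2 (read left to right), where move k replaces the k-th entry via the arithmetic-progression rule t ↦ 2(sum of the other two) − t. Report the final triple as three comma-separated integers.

start (1,-4,0) = (f(1,0),f(0,1),f(1,1))
replace slot 3: 2·(1+(-4)) − 0 = -6 → (1,-4,-6)
replace slot 1: 2·((-4)+(-6)) − 1 = -21 → (-21,-4,-6)
replace slot 2: 2·((-21)+(-6)) − (-4) = -50 → (-21,-50,-6)

-21,-50,-6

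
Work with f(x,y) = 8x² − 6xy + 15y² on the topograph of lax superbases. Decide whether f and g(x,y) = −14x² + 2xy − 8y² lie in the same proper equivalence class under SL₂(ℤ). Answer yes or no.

D₁ = -444, D₂ = -444
f: reduced (well bottom): (8,-6,15) with a≤c, −a<b≤a
g is negative-definite; reduce −g:
−g: flip: (14,-2,8)→(8,2,14)
−g: reduced (well bottom): (8,2,14) with a≤c, −a<b≤a
flip sign back: reduced form of g is (-8,-2,-14)
reduced forms (8, -6, 15) vs (-8, -2, -14) ⇒ inequivalent

no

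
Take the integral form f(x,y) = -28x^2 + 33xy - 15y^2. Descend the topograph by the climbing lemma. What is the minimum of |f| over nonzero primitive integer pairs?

translate: b→23 (≡-33 mod 56), so (28,-33,15)→(28,23,10)
flip: (28,23,10)→(10,-23,28)
translate: b→-3 (≡-23 mod 20), so (10,-23,28)→(10,-3,15)
reduced (well bottom): (10,-3,15) with a≤c, −a<b≤a
well minimum |f| = |-10| = 10 (negative-definite)

10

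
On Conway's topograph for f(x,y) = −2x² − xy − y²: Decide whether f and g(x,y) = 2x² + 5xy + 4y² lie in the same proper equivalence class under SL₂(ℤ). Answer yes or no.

D₁ = -7, D₂ = -7
f is negative-definite; reduce −f:
−f: flip: (2,1,1)→(1,-1,2)
−f: translate: b→1 (≡-1 mod 2), so (1,-1,2)→(1,1,2)
−f: reduced (well bottom): (1,1,2) with a≤c, −a<b≤a
flip sign back: reduced form of f is (-1,-1,-2)
g: translate: b→1 (≡5 mod 4), so (2,5,4)→(2,1,1)
g: flip: (2,1,1)→(1,-1,2)
g: translate: b→1 (≡-1 mod 2), so (1,-1,2)→(1,1,2)
g: reduced (well bottom): (1,1,2) with a≤c, −a<b≤a
reduced forms (-1, -1, -2) vs (1, 1, 2) ⇒ inequivalent

no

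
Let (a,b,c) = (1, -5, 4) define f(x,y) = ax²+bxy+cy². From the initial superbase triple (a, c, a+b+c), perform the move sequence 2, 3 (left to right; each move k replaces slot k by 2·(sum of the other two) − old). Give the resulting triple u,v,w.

start (1,4,0) = (f(1,0),f(0,1),f(1,1))
replace slot 2: 2·(1+0) − 4 = -2 → (1,-2,0)
replace slot 3: 2·(1+(-2)) − 0 = -2 → (1,-2,-2)

1,-2,-2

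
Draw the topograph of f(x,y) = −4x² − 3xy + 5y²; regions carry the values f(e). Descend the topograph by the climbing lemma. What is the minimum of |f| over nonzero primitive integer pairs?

descent: ρ → (5,3,-4)  [lands on river]
river: ρ → (-4,5,4)
river: ρ → (4,3,-5)
river: ρ → (-5,7,2)
river: ρ → (2,9,-1)
river: ρ → (-1,9,2)
river: ρ → (2,7,-5)
river: ρ → (-5,3,4)
river: ρ → (4,5,-4)
river: ρ → (-4,3,5)
river: ρ → (5,7,-2)
river: ρ → (-2,9,1)
river: ρ → (1,9,-2)
river: ρ → (-2,7,5)
closes: descent 1, river 14
min |a| on river = 1

1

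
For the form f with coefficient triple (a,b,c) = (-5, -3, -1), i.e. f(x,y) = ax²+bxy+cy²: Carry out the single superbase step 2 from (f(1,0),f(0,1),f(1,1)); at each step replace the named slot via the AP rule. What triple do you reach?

start (-5,-1,-9) = (f(1,0),f(0,1),f(1,1))
replace slot 2: 2·((-5)+(-9)) − (-1) = -27 → (-5,-27,-9)

-5,-27,-9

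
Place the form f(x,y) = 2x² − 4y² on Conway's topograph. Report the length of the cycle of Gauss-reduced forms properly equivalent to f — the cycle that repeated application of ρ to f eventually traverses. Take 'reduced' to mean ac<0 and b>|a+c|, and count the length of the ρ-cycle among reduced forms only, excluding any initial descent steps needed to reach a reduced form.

D = 32, ⌊√D⌋ = 5
descent: ρ → (-4,0,2)
descent: ρ → (2,4,-2)  [lands on river]
river: ρ → (-2,4,2)
ρ-cycle length = 2 (tail of 2 descent steps not counted)

2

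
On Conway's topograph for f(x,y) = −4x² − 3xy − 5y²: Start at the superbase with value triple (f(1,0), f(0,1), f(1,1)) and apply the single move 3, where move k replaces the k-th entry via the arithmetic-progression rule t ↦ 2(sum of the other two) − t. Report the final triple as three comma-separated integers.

start (-4,-5,-12) = (f(1,0),f(0,1),f(1,1))
replace slot 3: 2·((-4)+(-5)) − (-12) = -6 → (-4,-5,-6)

-4,-5,-6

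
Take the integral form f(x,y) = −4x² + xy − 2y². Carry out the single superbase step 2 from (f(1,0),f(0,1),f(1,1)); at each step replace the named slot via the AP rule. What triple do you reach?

start (-4,-2,-5) = (f(1,0),f(0,1),f(1,1))
replace slot 2: 2·((-4)+(-5)) − (-2) = -16 → (-4,-16,-5)

-4,-16,-5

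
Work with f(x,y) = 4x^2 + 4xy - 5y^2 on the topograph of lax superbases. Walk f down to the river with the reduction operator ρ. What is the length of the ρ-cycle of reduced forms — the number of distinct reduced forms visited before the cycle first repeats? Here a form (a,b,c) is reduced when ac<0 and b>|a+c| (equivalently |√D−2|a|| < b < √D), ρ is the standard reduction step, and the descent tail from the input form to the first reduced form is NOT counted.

D = 96, ⌊√D⌋ = 9
river: ρ → (-5,6,3)
river: ρ → (3,6,-5)
river: ρ → (-5,4,4)
river: ρ → (4,4,-5)
ρ-cycle length = 4 (tail of 0 descent steps not counted)

4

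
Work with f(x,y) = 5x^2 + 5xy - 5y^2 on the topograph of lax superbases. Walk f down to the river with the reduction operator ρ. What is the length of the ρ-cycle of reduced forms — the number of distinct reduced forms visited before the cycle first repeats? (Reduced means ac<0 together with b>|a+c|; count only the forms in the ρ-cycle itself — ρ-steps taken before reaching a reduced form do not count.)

D = 125, ⌊√D⌋ = 11
river: ρ → (-5,5,5)
river: ρ → (5,5,-5)
ρ-cycle length = 2 (tail of 0 descent steps not counted)

2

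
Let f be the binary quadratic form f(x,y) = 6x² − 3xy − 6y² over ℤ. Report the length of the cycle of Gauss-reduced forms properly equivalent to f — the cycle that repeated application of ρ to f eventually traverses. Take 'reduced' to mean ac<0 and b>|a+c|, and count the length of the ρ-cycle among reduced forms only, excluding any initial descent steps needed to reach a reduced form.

D = 153, ⌊√D⌋ = 12
descent: ρ → (-6,3,6)  [lands on river]
river: ρ → (6,9,-3)
river: ρ → (-3,9,6)
river: ρ → (6,3,-6)
river: ρ → (-6,9,3)
river: ρ → (3,9,-6)
ρ-cycle length = 6 (tail of 1 descent step not counted)

6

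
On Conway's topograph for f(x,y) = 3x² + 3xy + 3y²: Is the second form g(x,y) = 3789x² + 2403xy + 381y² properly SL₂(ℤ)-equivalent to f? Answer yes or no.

D₁ = -27, D₂ = -27
f: reduced (well bottom): (3,3,3) with a≤c, −a<b≤a
g: flip: (3789,2403,381)→(381,-2403,3789)
g: translate: b→-117 (≡-2403 mod 762), so (381,-2403,3789)→(381,-117,9)
g: flip: (381,-117,9)→(9,117,381)
g: translate: b→9 (≡117 mod 18), so (9,117,381)→(9,9,3)
g: flip: (9,9,3)→(3,-9,9)
g: translate: b→3 (≡-9 mod 6), so (3,-9,9)→(3,3,3)
g: reduced (well bottom): (3,3,3) with a≤c, −a<b≤a
reduced forms (3, 3, 3) vs (3, 3, 3) ⇒ equivalent

yes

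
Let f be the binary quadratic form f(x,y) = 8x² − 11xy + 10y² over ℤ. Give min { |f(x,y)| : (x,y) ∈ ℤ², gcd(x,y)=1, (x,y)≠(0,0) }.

translate: b→5 (≡-11 mod 16), so (8,-11,10)→(8,5,7)
flip: (8,5,7)→(7,-5,8)
reduced (well bottom): (7,-5,8) with a≤c, −a<b≤a
well minimum = a = 7

7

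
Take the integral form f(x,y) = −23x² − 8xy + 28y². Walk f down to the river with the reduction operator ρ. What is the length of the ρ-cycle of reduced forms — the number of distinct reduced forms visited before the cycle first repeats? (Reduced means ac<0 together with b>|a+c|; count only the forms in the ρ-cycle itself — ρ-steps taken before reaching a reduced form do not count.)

D = 2640, ⌊√D⌋ = 51
descent: ρ → (28,8,-23)  [lands on river]
river: ρ → (-23,38,13)
river: ρ → (13,40,-20)
river: ρ → (-20,40,13)
river: ρ → (13,38,-23)
river: ρ → (-23,8,28)
river: ρ → (28,48,-3)
river: ρ → (-3,48,28)
ρ-cycle length = 8 (tail of 1 descent step not counted)

8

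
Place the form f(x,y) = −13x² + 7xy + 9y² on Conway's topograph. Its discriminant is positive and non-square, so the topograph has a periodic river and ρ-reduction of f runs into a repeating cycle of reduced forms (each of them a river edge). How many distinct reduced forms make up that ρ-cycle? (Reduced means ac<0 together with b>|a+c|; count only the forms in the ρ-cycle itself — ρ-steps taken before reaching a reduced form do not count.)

D = 517, ⌊√D⌋ = 22
river: ρ → (9,11,-11)
river: ρ → (-11,11,9)
river: ρ → (9,7,-13)
river: ρ → (-13,19,3)
river: ρ → (3,17,-19)
river: ρ → (-19,21,1)
river: ρ → (1,21,-19)
river: ρ → (-19,17,3)
river: ρ → (3,19,-13)
river: ρ → (-13,7,9)
ρ-cycle length = 10 (tail of 0 descent steps not counted)

10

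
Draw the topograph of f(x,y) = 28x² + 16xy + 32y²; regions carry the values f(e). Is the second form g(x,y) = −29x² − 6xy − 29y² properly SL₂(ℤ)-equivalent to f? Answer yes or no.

D₁ = -3328, D₂ = -3328
f: reduced (well bottom): (28,16,32) with a≤c, −a<b≤a
g is negative-definite; reduce −g:
−g: reduced (well bottom): (29,6,29) with a≤c, −a<b≤a
flip sign back: reduced form of g is (-29,-6,-29)
reduced forms (28, 16, 32) vs (-29, -6, -29) ⇒ inequivalent

no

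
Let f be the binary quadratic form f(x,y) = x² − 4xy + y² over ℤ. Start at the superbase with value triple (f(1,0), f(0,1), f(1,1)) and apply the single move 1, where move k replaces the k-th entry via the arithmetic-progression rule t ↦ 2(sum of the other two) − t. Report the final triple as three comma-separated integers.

start (1,1,-2) = (f(1,0),f(0,1),f(1,1))
replace slot 1: 2·(1+(-2)) − 1 = -3 → (-3,1,-2)

-3,1,-2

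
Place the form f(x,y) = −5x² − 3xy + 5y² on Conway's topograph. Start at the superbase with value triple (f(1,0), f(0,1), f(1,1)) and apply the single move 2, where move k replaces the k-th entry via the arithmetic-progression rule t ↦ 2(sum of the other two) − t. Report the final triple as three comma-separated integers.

start (-5,5,-3) = (f(1,0),f(0,1),f(1,1))
replace slot 2: 2·((-5)+(-3)) − 5 = -21 → (-5,-21,-3)

-5,-21,-3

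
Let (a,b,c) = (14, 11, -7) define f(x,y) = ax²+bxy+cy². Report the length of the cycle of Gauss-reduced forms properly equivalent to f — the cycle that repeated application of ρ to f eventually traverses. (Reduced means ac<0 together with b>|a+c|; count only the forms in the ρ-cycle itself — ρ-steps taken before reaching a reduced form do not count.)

D = 513, ⌊√D⌋ = 22
river: ρ → (-7,17,8)
river: ρ → (8,15,-9)
river: ρ → (-9,21,2)
river: ρ → (2,19,-19)
river: ρ → (-19,19,2)
river: ρ → (2,21,-9)
river: ρ → (-9,15,8)
river: ρ → (8,17,-7)
river: ρ → (-7,11,14)
river: ρ → (14,17,-4)
river: ρ → (-4,15,18)
river: ρ → (18,21,-1)
river: ρ → (-1,21,18)
river: ρ → (18,15,-4)
river: ρ → (-4,17,14)
river: ρ → (14,11,-7)
ρ-cycle length = 16 (tail of 0 descent steps not counted)

16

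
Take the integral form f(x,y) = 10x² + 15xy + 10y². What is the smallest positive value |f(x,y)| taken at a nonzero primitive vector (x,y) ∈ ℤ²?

translate: b→-5 (≡15 mod 20), so (10,15,10)→(10,-5,5)
flip: (10,-5,5)→(5,5,10)
reduced (well bottom): (5,5,10) with a≤c, −a<b≤a
well minimum = a = 5

5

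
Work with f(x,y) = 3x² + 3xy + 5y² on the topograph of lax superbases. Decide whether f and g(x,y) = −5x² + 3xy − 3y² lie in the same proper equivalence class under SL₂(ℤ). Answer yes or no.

D₁ = -51, D₂ = -51
f: reduced (well bottom): (3,3,5) with a≤c, −a<b≤a
g is negative-definite; reduce −g:
−g: flip: (5,-3,3)→(3,3,5)
−g: reduced (well bottom): (3,3,5) with a≤c, −a<b≤a
flip sign back: reduced form of g is (-3,-3,-5)
reduced forms (3, 3, 5) vs (-3, -3, -5) ⇒ inequivalent

no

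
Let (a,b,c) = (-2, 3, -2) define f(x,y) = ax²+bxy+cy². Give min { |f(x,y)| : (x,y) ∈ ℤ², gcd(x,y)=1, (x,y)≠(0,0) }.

translate: b→1 (≡-3 mod 4), so (2,-3,2)→(2,1,1)
flip: (2,1,1)→(1,-1,2)
translate: b→1 (≡-1 mod 2), so (1,-1,2)→(1,1,2)
reduced (well bottom): (1,1,2) with a≤c, −a<b≤a
well minimum |f| = |-1| = 1 (negative-definite)

1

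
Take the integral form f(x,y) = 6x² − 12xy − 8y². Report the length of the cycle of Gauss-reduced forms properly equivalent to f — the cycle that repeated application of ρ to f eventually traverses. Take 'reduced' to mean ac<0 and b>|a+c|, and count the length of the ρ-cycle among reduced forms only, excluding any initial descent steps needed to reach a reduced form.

D = 336, ⌊√D⌋ = 18
descent: ρ → (-8,12,6)  [lands on river]
river: ρ → (6,12,-8)
river: ρ → (-8,4,10)
river: ρ → (10,16,-2)
river: ρ → (-2,16,10)
river: ρ → (10,4,-8)
ρ-cycle length = 6 (tail of 1 descent step not counted)

6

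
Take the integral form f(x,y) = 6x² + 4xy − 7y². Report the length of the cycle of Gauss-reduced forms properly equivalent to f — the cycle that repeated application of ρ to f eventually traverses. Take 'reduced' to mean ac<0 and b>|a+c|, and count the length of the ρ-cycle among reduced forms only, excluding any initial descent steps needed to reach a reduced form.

D = 184, ⌊√D⌋ = 13
river: ρ → (-7,10,3)
river: ρ → (3,8,-10)
river: ρ → (-10,12,1)
river: ρ → (1,12,-10)
river: ρ → (-10,8,3)
river: ρ → (3,10,-7)
river: ρ → (-7,4,6)
river: ρ → (6,8,-5)
river: ρ → (-5,12,2)
river: ρ → (2,12,-5)
river: ρ → (-5,8,6)
river: ρ → (6,4,-7)
ρ-cycle length = 12 (tail of 0 descent steps not counted)

12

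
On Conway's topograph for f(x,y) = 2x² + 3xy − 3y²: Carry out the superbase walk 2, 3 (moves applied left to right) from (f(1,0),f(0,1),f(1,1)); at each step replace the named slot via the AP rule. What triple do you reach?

start (2,-3,2) = (f(1,0),f(0,1),f(1,1))
replace slot 2: 2·(2+2) − (-3) = 11 → (2,11,2)
replace slot 3: 2·(2+11) − 2 = 24 → (2,11,24)

2,11,24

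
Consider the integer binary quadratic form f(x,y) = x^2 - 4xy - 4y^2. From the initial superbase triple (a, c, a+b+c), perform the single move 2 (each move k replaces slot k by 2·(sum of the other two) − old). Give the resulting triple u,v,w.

start (1,-4,-7) = (f(1,0),f(0,1),f(1,1))
replace slot 2: 2·(1+(-7)) − (-4) = -8 → (1,-8,-7)

1,-8,-7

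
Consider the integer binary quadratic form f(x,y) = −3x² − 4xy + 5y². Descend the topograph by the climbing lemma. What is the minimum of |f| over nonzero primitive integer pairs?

descent: ρ → (5,4,-3)  [lands on river]
river: ρ → (-3,8,1)
river: ρ → (1,8,-3)
river: ρ → (-3,4,5)
river: ρ → (5,6,-2)
river: ρ → (-2,6,5)
closes: descent 1, river 6
min |a| on river = 1

1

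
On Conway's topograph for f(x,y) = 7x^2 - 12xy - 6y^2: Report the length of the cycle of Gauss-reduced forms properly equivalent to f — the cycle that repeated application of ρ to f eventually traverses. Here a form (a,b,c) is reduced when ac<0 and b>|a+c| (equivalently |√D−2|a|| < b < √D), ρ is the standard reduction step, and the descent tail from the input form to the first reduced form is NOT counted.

D = 312, ⌊√D⌋ = 17
descent: ρ → (-6,12,7)  [lands on river]
river: ρ → (7,16,-2)
river: ρ → (-2,16,7)
river: ρ → (7,12,-6)
ρ-cycle length = 4 (tail of 1 descent step not counted)

4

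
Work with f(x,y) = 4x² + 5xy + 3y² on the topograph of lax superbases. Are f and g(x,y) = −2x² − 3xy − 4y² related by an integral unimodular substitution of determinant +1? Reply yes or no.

D₁ = -23, D₂ = -23
f: translate: b→-3 (≡5 mod 8), so (4,5,3)→(4,-3,2)
f: flip: (4,-3,2)→(2,3,4)
f: translate: b→-1 (≡3 mod 4), so (2,3,4)→(2,-1,3)
f: reduced (well bottom): (2,-1,3) with a≤c, −a<b≤a
g is negative-definite; reduce −g:
−g: translate: b→-1 (≡3 mod 4), so (2,3,4)→(2,-1,3)
−g: reduced (well bottom): (2,-1,3) with a≤c, −a<b≤a
flip sign back: reduced form of g is (-2,1,-3)
reduced forms (2, -1, 3) vs (-2, 1, -3) ⇒ inequivalent

no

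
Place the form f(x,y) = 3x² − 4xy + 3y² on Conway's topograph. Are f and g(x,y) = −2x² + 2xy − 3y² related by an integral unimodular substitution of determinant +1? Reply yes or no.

D₁ = -20, D₂ = -20
f: translate: b→2 (≡-4 mod 6), so (3,-4,3)→(3,2,2)
f: flip: (3,2,2)→(2,-2,3)
f: translate: b→2 (≡-2 mod 4), so (2,-2,3)→(2,2,3)
f: reduced (well bottom): (2,2,3) with a≤c, −a<b≤a
g is negative-definite; reduce −g:
−g: translate: b→2 (≡-2 mod 4), so (2,-2,3)→(2,2,3)
−g: reduced (well bottom): (2,2,3) with a≤c, −a<b≤a
flip sign back: reduced form of g is (-2,-2,-3)
reduced forms (2, 2, 3) vs (-2, -2, -3) ⇒ inequivalent

no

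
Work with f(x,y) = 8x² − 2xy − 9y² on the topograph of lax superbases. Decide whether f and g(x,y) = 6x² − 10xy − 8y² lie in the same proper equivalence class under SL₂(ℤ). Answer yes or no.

D₁ = 292, D₂ = 292
river cycle of f (length 14): (-9, 2, 8), (8, 14, -3), (-3, 16, 3), (3, 14, -8), (-8, 2, 9), (9, 16, -1), (-1, 16, 9), (9, 2, -8), (-8, 14, 3), (3, 16, -3), … (4 more)
river cycle of g (length 18): (-8, 10, 6), (6, 14, -4), (-4, 10, 12), (12, 14, -2), (-2, 14, 12), (12, 10, -4), (-4, 14, 6), (6, 10, -8), (-8, 6, 8), (8, 10, -6), … (8 more)
cycles differ ⇒ inequivalent

no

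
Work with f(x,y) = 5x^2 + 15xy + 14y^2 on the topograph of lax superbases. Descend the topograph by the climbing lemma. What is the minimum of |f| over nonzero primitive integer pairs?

translate: b→5 (≡15 mod 10), so (5,15,14)→(5,5,4)
flip: (5,5,4)→(4,-5,5)
translate: b→3 (≡-5 mod 8), so (4,-5,5)→(4,3,4)
reduced (well bottom): (4,3,4) with a≤c, −a<b≤a
well minimum = a = 4

4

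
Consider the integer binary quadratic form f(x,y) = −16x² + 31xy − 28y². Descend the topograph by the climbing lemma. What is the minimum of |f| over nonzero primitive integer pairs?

translate: b→1 (≡-31 mod 32), so (16,-31,28)→(16,1,13)
flip: (16,1,13)→(13,-1,16)
reduced (well bottom): (13,-1,16) with a≤c, −a<b≤a
well minimum |f| = |-13| = 13 (negative-definite)

13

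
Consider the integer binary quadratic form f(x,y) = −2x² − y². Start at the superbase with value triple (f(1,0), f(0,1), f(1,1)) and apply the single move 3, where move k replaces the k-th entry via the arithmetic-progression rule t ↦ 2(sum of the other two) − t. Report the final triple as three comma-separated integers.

start (-2,-1,-3) = (f(1,0),f(0,1),f(1,1))
replace slot 3: 2·((-2)+(-1)) − (-3) = -3 → (-2,-1,-3)

-2,-1,-3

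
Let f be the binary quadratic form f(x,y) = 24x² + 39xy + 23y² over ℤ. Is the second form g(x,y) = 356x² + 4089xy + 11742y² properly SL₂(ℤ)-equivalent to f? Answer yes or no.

D₁ = -687, D₂ = -687
f: translate: b→-9 (≡39 mod 48), so (24,39,23)→(24,-9,8)
f: flip: (24,-9,8)→(8,9,24)
f: translate: b→-7 (≡9 mod 16), so (8,9,24)→(8,-7,23)
f: reduced (well bottom): (8,-7,23) with a≤c, −a<b≤a
g: translate: b→-183 (≡4089 mod 712), so (356,4089,11742)→(356,-183,24)
g: flip: (356,-183,24)→(24,183,356)
g: translate: b→-9 (≡183 mod 48), so (24,183,356)→(24,-9,8)
g: flip: (24,-9,8)→(8,9,24)
g: translate: b→-7 (≡9 mod 16), so (8,9,24)→(8,-7,23)
g: reduced (well bottom): (8,-7,23) with a≤c, −a<b≤a
reduced forms (8, -7, 23) vs (8, -7, 23) ⇒ equivalent

yes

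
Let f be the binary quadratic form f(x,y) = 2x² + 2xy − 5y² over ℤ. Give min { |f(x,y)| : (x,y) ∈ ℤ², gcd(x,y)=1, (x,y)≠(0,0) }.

descent: ρ → (-5,-2,2)
descent: ρ → (2,6,-1)  [lands on river]
river: ρ → (-1,6,2)
closes: descent 2, river 2
min |a| on river = 1

1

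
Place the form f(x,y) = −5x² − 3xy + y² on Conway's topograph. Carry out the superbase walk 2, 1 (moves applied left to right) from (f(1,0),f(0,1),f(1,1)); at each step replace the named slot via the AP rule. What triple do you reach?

start (-5,1,-7) = (f(1,0),f(0,1),f(1,1))
replace slot 2: 2·((-5)+(-7)) − 1 = -25 → (-5,-25,-7)
replace slot 1: 2·((-25)+(-7)) − (-5) = -59 → (-59,-25,-7)

-59,-25,-7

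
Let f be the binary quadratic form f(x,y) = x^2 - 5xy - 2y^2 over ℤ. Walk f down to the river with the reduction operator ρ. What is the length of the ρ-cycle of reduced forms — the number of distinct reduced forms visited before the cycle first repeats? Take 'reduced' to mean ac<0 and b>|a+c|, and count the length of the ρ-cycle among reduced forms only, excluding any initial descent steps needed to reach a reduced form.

D = 33, ⌊√D⌋ = 5
descent: ρ → (-2,5,1)  [lands on river]
river: ρ → (1,5,-2)
river: ρ → (-2,3,3)
river: ρ → (3,3,-2)
ρ-cycle length = 4 (tail of 1 descent step not counted)

4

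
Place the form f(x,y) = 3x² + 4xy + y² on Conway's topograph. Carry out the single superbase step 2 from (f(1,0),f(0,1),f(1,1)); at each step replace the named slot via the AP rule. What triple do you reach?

start (3,1,8) = (f(1,0),f(0,1),f(1,1))
replace slot 2: 2·(3+8) − 1 = 21 → (3,21,8)

3,21,8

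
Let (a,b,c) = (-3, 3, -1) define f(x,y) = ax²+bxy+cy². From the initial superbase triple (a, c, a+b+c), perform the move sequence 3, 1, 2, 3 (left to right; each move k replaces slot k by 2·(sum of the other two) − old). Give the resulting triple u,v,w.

start (-3,-1,-1) = (f(1,0),f(0,1),f(1,1))
replace slot 3: 2·((-3)+(-1)) − (-1) = -7 → (-3,-1,-7)
replace slot 1: 2·((-1)+(-7)) − (-3) = -13 → (-13,-1,-7)
replace slot 2: 2·((-13)+(-7)) − (-1) = -39 → (-13,-39,-7)
replace slot 3: 2·((-13)+(-39)) − (-7) = -97 → (-13,-39,-97)

-13,-39,-97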